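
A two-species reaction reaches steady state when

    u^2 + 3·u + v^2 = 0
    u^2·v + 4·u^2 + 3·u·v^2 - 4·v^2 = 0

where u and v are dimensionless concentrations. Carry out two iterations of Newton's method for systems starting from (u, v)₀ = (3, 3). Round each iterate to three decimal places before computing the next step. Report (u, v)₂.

At (3, 3): F = (27.000, 108.000).
Jacobian J = [[2·u + 3, 2·v], [2·u·v + 8·u + 3·v^2, u^2 + 6·u·v - 8·v]].
At the point, J = [[9.000, 6.000], [69.000, 39.000]] (det J = -63.000).
Solving J·Δ = −F gives Δ = (6.429, -14.143).
Then the next iterate is (u, v)₁ = (9.429, -11.143).
Round to (9.429, -11.143) and repeat: F = (241.35949, 2380.57470), J = [[21.858, -22.286], [237.79665, -452.35404]].
Δ = (-12.233, -1.168), so (u, v)₂ = (-2.804, -12.311).

(-2.804, -12.311)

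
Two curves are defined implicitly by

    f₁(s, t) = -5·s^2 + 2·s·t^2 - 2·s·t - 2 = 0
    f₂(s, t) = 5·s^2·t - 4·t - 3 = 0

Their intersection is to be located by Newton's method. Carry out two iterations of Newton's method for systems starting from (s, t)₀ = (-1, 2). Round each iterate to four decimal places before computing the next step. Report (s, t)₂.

At (-1, 2): F = (-11.0000, -1.0000).
Jacobian J = [[-10·s + 2·t^2 - 2·t, 4·s·t - 2·s], [10·s·t, 5·s^2 - 4]].
At the point, J = [[14.0000, -6.0000], [-20.0000, 1.0000]] (det J = -106.0000).
Solving J·Δ = −F gives Δ = (-0.1604, -2.2075).
Then the next iterate is (s, t)₁ = (-1.1604, -0.2075).
Round to (-1.1604, -0.2075) and repeat: F = (-9.314132, -3.567023), J = [[12.105113, 3.283932], [2.407830, 2.732641]].
Δ = (0.5458, 0.8244), so (s, t)₂ = (-0.6146, 0.6169).

(-0.6146, 0.6169)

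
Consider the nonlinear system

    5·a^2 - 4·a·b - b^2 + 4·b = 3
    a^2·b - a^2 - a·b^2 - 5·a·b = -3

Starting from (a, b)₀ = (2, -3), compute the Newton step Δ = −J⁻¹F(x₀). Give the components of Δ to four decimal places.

(-0.5755, -0.7925)

At (2, -3): F = (20.0000, -1.0000).
Jacobian J = [[10·a - 4·b, -4·a - 2·b + 4], [2·a·b - 2·a - b^2 - 5·b, a^2 - 2·a·b - 5·a]].
At the point, J = [[32.0000, 2.0000], [-10.0000, 6.0000]] (det J = 212.0000).
Solving J·Δ = −F gives Δ = (-0.5755, -0.7925).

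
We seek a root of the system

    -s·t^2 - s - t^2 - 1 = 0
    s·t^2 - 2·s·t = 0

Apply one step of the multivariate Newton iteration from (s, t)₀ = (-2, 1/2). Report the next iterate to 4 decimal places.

(-1.4286, -0.0357)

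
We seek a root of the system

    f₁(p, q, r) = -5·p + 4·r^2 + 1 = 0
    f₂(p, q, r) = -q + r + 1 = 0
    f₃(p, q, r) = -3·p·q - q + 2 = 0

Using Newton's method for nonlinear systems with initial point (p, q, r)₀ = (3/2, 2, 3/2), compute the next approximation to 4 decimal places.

At (3/2, 2, 3/2): F = (2.5000, 0.5000, -9.0000).
Jacobian J = [[-5, 0, 8·r], [0, -1, 1], [-3·q, -3·p - 1, 0]].
At the point, J = [[-5.0000, 0.0000, 12.0000], [0.0000, -1.0000, 1.0000], [-6.0000, -5.5000, 0.0000]] (det J = -99.5000).
Solving J·Δ = −F gives Δ = (-1.2789, -0.2412, -0.7412).
Then the next iterate is (p, q, r)₁ = (0.2211, 1.7588, 0.7588).

(0.2211, 1.7588, 0.7588)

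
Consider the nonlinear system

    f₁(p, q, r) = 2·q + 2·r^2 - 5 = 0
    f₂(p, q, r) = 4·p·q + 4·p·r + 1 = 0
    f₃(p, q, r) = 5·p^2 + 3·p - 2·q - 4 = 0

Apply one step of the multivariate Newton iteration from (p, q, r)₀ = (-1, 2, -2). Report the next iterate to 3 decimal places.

At (-1, 2, -2): F = (7.000, 1.000, -6.000).
Jacobian J = [[0, 2, 4·r], [4·q + 4·r, 4·p, 4·p], [10·p + 3, -2, 0]].
At the point, J = [[0.000, 2.000, -8.000], [0.000, -4.000, -4.000], [-7.000, -2.000, 0.000]] (det J = 280.000).
Solving J·Δ = −F gives Δ = (-0.714, -0.500, 0.750).
Then the next iterate is (p, q, r)₁ = (-1.714, 1.500, -1.250).

(-1.714, 1.500, -1.250)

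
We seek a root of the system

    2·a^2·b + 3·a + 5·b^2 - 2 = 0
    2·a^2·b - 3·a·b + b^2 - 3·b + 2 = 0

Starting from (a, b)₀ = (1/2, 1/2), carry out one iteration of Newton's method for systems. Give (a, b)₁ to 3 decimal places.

At (1/2, 1/2): F = (1.000, 0.250).
Jacobian J = [[4·a·b + 3, 2·a^2 + 10·b], [4·a·b - 3·b, 2·a^2 - 3·a + 2·b - 3]].
At the point, J = [[4.000, 5.500], [-0.500, -3.000]] (det J = -9.250).
Solving J·Δ = −F gives Δ = (-0.473, 0.162).
Then the next iterate is (a, b)₁ = (0.027, 0.662).

(0.027, 0.662)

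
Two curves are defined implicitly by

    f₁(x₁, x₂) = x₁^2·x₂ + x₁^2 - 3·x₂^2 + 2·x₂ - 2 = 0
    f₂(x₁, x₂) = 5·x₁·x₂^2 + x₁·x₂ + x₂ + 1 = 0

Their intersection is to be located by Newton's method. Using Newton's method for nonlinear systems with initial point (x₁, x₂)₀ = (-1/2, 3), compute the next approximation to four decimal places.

(-0.5049, 1.6044)

At (-1/2, 3): F = (-22.0000, -20.0000).
Jacobian J = [[2·x₁·x₂ + 2·x₁, x₁^2 - 6·x₂ + 2], [5·x₂^2 + x₂, 10·x₁·x₂ + x₁ + 1]].
At the point, J = [[-4.0000, -15.7500], [48.0000, -14.5000]] (det J = 814.0000).
Solving J·Δ = −F gives Δ = (-0.0049, -1.3956).
Then the next iterate is (x₁, x₂)₁ = (-0.5049, 1.6044).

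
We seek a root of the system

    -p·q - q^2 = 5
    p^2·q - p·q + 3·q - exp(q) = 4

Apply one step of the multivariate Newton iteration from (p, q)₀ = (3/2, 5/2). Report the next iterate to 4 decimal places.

At (3/2, 5/2): F = (-15.0000, -6.807494).
Jacobian J = [[-q, -p - 2·q], [2·p·q - q, p^2 - p - exp(q) + 3]].
At the point, J = [[-2.5000, -6.5000], [5.0000, -8.432494]] (det J = 53.581235).
Solving J·Δ = −F gives Δ = (-1.5348, -1.7174).
Then the next iterate is (p, q)₁ = (-0.0348, 0.7826).

(-0.0348, 0.7826)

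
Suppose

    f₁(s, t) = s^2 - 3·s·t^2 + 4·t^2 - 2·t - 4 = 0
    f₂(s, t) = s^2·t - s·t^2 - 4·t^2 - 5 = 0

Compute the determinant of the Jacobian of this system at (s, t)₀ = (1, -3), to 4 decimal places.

-895.0000

J = [[2·s - 3·t^2, -6·s·t + 8·t - 2], [2·s·t - t^2, s^2 - 2·s·t - 8·t]].
At the point, J = [[-25.0000, -8.0000], [-15.0000, 31.0000]].
det J = -895.0000.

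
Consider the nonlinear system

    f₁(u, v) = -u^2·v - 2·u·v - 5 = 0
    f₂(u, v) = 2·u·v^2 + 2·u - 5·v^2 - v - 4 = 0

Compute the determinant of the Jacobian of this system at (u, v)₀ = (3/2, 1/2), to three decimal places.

J = [[-2·u·v - 2·v, -u^2 - 2·u], [2·v^2 + 2, 4·u·v - 10·v - 1]].
At the point, J = [[-2.500, -5.250], [2.500, -3.000]].
det J = 20.625.

20.625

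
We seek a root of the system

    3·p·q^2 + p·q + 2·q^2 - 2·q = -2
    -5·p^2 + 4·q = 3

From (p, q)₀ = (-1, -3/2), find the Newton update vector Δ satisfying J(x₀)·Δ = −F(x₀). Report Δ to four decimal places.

(-0.8095, 5.5238)

At (-1, -3/2): F = (4.2500, -14.0000).
Jacobian J = [[3·q^2 + q, 6·p·q + p + 4·q - 2], [-10·p, 4]].
At the point, J = [[5.2500, 0.0000], [10.0000, 4.0000]] (det J = 21.0000).
Solving J·Δ = −F gives Δ = (-0.8095, 5.5238).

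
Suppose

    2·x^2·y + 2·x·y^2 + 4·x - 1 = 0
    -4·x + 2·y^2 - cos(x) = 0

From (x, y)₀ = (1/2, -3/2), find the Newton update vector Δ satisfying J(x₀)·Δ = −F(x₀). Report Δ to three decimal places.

(-0.262, 0.424)

At (1/2, -3/2): F = (2.500, 1.62242).
Jacobian J = [[4·x·y + 2·y^2 + 4, 2·x^2 + 4·x·y], [sin(x) - 4, 4·y]].
At the point, J = [[5.500, -2.500], [-3.52057, -6.000]] (det J = -41.80144).
Solving J·Δ = −F gives Δ = (-0.262, 0.424).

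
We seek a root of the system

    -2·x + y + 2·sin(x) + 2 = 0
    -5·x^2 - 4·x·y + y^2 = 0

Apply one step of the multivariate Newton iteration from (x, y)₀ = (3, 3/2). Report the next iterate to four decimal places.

At (3, 3/2): F = (-2.217760, -60.7500).
Jacobian J = [[2·cos(x) - 2, 1], [-10·x - 4·y, -4·x + 2·y]].
At the point, J = [[-3.979985, 1.0000], [-36.0000, -9.0000]] (det J = 71.819865).
Solving J·Δ = −F gives Δ = (-1.1238, -2.2549).
Then the next iterate is (x, y)₁ = (1.8762, -0.7549).

(1.8762, -0.7549)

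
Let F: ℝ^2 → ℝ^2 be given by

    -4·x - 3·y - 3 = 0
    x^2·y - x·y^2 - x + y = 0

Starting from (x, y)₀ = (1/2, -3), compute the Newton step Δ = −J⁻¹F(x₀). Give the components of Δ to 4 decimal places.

(-0.1652, 1.5536)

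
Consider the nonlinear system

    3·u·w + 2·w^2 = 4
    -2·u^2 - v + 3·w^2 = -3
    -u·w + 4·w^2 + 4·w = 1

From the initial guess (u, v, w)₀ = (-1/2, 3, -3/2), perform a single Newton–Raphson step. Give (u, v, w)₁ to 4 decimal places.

At (-1/2, 3, -3/2): F = (2.7500, 6.2500, 1.2500).
Jacobian J = [[3·w, 0, 3·u + 4·w], [-4·u, -1, 6·w], [-w, 0, -u + 8·w + 4]].
At the point, J = [[-4.5000, 0.0000, -7.5000], [2.0000, -1.0000, -9.0000], [1.5000, 0.0000, -7.5000]] (det J = -45.0000).
Solving J·Δ = −F gives Δ = (0.2500, 4.8000, 0.2167).
Then the next iterate is (u, v, w)₁ = (-0.2500, 7.8000, -1.2833).

(-0.2500, 7.8000, -1.2833)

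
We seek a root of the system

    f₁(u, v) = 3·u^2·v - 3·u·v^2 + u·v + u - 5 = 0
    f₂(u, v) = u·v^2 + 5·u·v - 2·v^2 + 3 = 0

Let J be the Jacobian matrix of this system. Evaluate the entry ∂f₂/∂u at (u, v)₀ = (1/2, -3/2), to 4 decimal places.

-5.2500

∂f₂/∂u = v^2 + 5·v.
At (1/2, -3/2) this is -5.2500.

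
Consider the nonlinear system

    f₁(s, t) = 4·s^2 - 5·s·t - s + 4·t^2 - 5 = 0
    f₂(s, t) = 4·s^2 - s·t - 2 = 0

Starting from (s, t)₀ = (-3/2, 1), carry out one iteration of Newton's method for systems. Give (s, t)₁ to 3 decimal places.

(-0.891, 0.610)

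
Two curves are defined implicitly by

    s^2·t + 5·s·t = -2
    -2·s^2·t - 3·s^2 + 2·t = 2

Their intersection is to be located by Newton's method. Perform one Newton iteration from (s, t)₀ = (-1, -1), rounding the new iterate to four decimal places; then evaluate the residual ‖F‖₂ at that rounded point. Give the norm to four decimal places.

At (-1, -1): F = (6.0000, -5.0000).
Jacobian J = [[2·s·t + 5·t, s^2 + 5·s], [-4·s·t - 6·s, -2·s^2 + 2]].
At the point, J = [[-3.0000, -4.0000], [2.0000, 0.0000]] (det J = 8.0000).
Solving J·Δ = −F gives Δ = (2.5000, -0.3750).
Then the next iterate is (s, t)₁ = (1.5000, -1.3750).
Re-evaluating at (1.5000, -1.3750): F = (-11.406250, -5.3125), so ‖F‖₂ = 12.5827.

12.5827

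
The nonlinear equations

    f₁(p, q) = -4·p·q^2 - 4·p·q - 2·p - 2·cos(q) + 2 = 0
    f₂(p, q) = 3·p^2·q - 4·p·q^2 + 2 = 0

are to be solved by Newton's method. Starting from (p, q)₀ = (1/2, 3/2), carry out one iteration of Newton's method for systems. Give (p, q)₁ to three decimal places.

At (1/2, 3/2): F = (-6.64147, -1.375).
Jacobian J = [[-4·q^2 - 4·q - 2, -8·p·q - 4·p + 2·sin(q)], [6·p·q - 4·q^2, 3·p^2 - 8·p·q]].
At the point, J = [[-17.000, -6.00501], [-4.500, -5.250]] (det J = 62.22745).
Solving J·Δ = −F gives Δ = (-0.428, 0.105).
Then the next iterate is (p, q)₁ = (0.072, 1.605).

(0.072, 1.605)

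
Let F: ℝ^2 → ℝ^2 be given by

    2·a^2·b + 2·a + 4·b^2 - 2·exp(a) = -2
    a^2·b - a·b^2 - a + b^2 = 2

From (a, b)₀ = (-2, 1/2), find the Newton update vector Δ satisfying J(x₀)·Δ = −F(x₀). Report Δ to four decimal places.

At (-2, 1/2): F = (2.729329, 2.7500).
Jacobian J = [[4·a·b - 2·exp(a) + 2, 2·a^2 + 8·b], [2·a·b - b^2 - 1, a^2 - 2·a·b + 2·b]].
At the point, J = [[-2.270671, 12.0000], [-3.2500, 7.0000]] (det J = 23.105306).
Solving J·Δ = −F gives Δ = (0.6014, -0.1137).

(0.6014, -0.1137)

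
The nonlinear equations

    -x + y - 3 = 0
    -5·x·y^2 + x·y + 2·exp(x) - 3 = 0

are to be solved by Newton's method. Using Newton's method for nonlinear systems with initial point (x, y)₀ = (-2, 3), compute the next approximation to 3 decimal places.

At (-2, 3): F = (2.000, 81.27067).
Jacobian J = [[-1, 1], [-5·y^2 + y + 2·exp(x), -10·x·y + x]].
At the point, J = [[-1.000, 1.000], [-41.72933, 58.000]] (det J = -16.27067).
Solving J·Δ = −F gives Δ = (2.134, 0.134).
Then the next iterate is (x, y)₁ = (0.134, 3.134).

(0.134, 3.134)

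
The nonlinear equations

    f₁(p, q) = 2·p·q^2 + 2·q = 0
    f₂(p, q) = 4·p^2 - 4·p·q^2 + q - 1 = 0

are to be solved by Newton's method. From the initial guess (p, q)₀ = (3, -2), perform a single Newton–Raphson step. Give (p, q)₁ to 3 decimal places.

At (3, -2): F = (20.000, -15.000).
Jacobian J = [[2·q^2, 4·p·q + 2], [8·p - 4·q^2, -8·p·q + 1]].
At the point, J = [[8.000, -22.000], [8.000, 49.000]] (det J = 568.000).
Solving J·Δ = −F gives Δ = (-1.144, 0.493).
Then the next iterate is (p, q)₁ = (1.856, -1.507).

(1.856, -1.507)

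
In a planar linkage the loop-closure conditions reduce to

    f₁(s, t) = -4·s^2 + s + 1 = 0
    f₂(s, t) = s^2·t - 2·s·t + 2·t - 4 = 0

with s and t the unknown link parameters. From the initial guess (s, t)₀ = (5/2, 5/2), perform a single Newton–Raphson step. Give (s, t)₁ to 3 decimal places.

At (5/2, 5/2): F = (-21.500, 4.125).
Jacobian J = [[-8·s + 1, 0], [2·s·t - 2·t, s^2 - 2·s + 2]].
At the point, J = [[-19.000, 0.000], [7.500, 3.250]] (det J = -61.750).
Solving J·Δ = −F gives Δ = (-1.132, 1.342).
Then the next iterate is (s, t)₁ = (1.368, 3.842).

(1.368, 3.842)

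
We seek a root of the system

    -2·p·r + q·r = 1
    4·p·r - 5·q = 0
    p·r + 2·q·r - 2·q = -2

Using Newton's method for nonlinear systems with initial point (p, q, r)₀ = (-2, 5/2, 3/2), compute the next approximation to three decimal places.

At (-2, 5/2, 3/2): F = (8.750, -24.500, 1.500).
Jacobian J = [[-2·r, r, -2·p + q], [4·r, -5, 4·p], [r, 2·r - 2, p + 2·q]].
At the point, J = [[-3.000, 1.500, 6.500], [6.000, -5.000, -8.000], [1.500, 1.000, 3.000]] (det J = 63.750).
Solving J·Δ = −F gives Δ = (1.247, -3.441, 0.024).
Then the next iterate is (p, q, r)₁ = (-0.753, -0.941, 1.524).

(-0.753, -0.941, 1.524)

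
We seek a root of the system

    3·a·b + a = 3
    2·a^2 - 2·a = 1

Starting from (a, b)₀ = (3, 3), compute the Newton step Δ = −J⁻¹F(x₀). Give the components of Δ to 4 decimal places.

(-1.1000, -1.7778)

At (3, 3): F = (27.0000, 11.0000).
Jacobian J = [[3·b + 1, 3·a], [4·a - 2, 0]].
At the point, J = [[10.0000, 9.0000], [10.0000, 0.0000]] (det J = -90.0000).
Solving J·Δ = −F gives Δ = (-1.1000, -1.7778).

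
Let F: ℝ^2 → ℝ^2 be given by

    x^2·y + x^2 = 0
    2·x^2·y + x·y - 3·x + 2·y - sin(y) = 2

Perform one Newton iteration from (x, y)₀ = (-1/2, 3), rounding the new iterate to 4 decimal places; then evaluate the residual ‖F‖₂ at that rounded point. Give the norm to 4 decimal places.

0.9584

At (-1/2, 3): F = (1.0000, 5.358880).
Jacobian J = [[2·x·y + 2·x, x^2], [4·x·y + y - 3, 2·x^2 + x - cos(y) + 2]].
At the point, J = [[-4.0000, 0.2500], [-6.0000, 2.989992]] (det J = -10.459970).
Solving J·Δ = −F gives Δ = (0.1578, -1.4757).
Then the next iterate is (x, y)₁ = (-0.3422, 1.5243).
Re-evaluating at (-0.3422, 1.5243): F = (0.295598, 0.911659), so ‖F‖₂ = 0.9584.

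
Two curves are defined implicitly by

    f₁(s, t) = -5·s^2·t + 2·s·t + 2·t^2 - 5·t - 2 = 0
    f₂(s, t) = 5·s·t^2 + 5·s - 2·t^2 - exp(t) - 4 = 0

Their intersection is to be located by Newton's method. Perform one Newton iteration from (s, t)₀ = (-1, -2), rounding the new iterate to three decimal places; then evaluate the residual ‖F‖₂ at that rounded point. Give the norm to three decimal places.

15.073

At (-1, -2): F = (30.000, -37.13534).
Jacobian J = [[-10·s·t + 2·t, -5·s^2 + 2·s + 4·t - 5], [5·t^2 + 5, 10·s·t - 4·t - exp(t)]].
At the point, J = [[-24.000, -20.000], [25.000, 27.86466]] (det J = -168.75195).
Solving J·Δ = −F gives Δ = (0.552, 0.837).
Then the next iterate is (s, t)₁ = (-0.448, -1.163).
Re-evaluating at (-0.448, -1.163): F = (8.72928, -12.28744), so ‖F‖₂ = 15.073.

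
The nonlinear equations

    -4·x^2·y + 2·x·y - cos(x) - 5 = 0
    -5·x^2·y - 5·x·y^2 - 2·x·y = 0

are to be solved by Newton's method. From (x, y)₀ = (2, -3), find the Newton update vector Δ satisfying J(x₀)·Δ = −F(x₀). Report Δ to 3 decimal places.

(-0.509, 0.797)

At (2, -3): F = (31.41615, -18.000).
Jacobian J = [[-8·x·y + 2·y + sin(x), -4·x^2 + 2·x], [-10·x·y - 5·y^2 - 2·y, -5·x^2 - 10·x·y - 2·x]].
At the point, J = [[42.90930, -12.000], [21.000, 36.000]] (det J = 1796.73471).
Solving J·Δ = −F gives Δ = (-0.509, 0.797).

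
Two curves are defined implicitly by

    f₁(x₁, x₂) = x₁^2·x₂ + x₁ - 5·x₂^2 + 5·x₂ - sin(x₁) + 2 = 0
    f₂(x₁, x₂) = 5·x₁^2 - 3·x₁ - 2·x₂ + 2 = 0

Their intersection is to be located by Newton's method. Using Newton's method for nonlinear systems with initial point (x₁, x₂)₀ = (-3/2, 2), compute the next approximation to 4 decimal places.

(-0.6643, 1.3537)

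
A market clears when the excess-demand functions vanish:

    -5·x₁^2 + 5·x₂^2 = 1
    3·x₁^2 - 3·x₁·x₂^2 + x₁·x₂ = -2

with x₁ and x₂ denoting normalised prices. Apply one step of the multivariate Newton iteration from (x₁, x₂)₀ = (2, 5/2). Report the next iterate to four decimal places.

(1.7366, 1.8793)

At (2, 5/2): F = (10.2500, -18.5000).
Jacobian J = [[-10·x₁, 10·x₂], [6·x₁ - 3·x₂^2 + x₂, -6·x₁·x₂ + x₁]].
At the point, J = [[-20.0000, 25.0000], [-4.2500, -28.0000]] (det J = 666.2500).
Solving J·Δ = −F gives Δ = (-0.2634, -0.6207).
Then the next iterate is (x₁, x₂)₁ = (1.7366, 1.8793).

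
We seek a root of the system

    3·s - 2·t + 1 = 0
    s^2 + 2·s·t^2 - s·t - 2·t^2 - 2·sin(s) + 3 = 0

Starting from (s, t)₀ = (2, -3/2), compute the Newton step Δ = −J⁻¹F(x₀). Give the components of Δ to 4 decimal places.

(-23.3951, -30.0926)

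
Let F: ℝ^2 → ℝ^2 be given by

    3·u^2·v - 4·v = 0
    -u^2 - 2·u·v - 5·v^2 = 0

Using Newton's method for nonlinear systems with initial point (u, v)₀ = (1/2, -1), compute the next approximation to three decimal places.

(1.150, -0.600)

At (1/2, -1): F = (3.250, -4.250).
Jacobian J = [[6·u·v, 3·u^2 - 4], [-2·u - 2·v, -2·u - 10·v]].
At the point, J = [[-3.000, -3.250], [1.000, 9.000]] (det J = -23.750).
Solving J·Δ = −F gives Δ = (0.650, 0.400).
Then the next iterate is (u, v)₁ = (1.150, -0.600).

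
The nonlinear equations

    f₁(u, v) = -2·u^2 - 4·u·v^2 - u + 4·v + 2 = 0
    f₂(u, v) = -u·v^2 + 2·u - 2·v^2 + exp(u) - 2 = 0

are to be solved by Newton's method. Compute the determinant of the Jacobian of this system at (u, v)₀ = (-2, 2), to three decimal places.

J = [[-4·u - 4·v^2 - 1, -8·u·v + 4], [-v^2 + exp(u) + 2, -2·u·v - 4·v]].
At the point, J = [[-9.000, 36.000], [-1.86466, 0.000]].
det J = 67.128.

67.128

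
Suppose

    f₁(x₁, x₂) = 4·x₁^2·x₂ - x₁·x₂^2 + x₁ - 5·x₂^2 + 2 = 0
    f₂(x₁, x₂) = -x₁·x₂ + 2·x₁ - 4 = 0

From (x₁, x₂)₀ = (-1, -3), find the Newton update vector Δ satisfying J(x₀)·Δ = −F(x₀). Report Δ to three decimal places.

(1.653, 0.734)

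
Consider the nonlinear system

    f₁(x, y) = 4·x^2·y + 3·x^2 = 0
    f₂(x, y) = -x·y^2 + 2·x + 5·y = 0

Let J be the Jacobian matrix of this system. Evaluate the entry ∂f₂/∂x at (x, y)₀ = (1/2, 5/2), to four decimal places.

-4.2500

∂f₂/∂x = -y^2 + 2.
At (1/2, 5/2) this is -4.2500.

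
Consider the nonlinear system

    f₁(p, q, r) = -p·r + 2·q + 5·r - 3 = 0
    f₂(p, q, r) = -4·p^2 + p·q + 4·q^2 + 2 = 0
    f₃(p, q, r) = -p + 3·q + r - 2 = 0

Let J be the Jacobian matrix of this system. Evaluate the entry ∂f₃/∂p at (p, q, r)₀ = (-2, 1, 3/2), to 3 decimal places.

∂f₃/∂p = -1.
At (-2, 1, 3/2) this is -1.000.

-1.000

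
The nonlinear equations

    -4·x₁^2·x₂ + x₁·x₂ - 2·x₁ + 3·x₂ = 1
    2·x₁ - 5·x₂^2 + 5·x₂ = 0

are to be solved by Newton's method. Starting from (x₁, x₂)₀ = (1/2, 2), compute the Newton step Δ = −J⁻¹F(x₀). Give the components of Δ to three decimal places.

(0.196, -0.574)

At (1/2, 2): F = (3.000, -9.000).
Jacobian J = [[-8·x₁·x₂ + x₂ - 2, -4·x₁^2 + x₁ + 3], [2, -10·x₂ + 5]].
At the point, J = [[-8.000, 2.500], [2.000, -15.000]] (det J = 115.000).
Solving J·Δ = −F gives Δ = (0.196, -0.574).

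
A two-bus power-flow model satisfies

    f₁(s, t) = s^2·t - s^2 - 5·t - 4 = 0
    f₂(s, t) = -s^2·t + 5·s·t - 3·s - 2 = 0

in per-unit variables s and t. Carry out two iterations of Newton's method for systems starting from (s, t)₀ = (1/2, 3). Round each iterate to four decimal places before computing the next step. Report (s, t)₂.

At (1/2, 3): F = (-18.5000, 3.2500).
Jacobian J = [[2·s·t - 2·s, s^2 - 5], [-2·s·t + 5·t - 3, -s^2 + 5·s]].
At the point, J = [[2.0000, -4.7500], [9.0000, 2.2500]] (det J = 47.2500).
Solving J·Δ = −F gives Δ = (0.5542, -3.6614).
Then the next iterate is (s, t)₁ = (1.0542, -0.6614).
Round to (1.0542, -0.6614) and repeat: F = (-2.539376, -7.913801), J = [[-3.502896, -3.888662], [-4.912504, 4.159662]].
Δ = (-1.2276, 0.4528), so (s, t)₂ = (-0.1734, -0.2086).

(-0.1734, -0.2086)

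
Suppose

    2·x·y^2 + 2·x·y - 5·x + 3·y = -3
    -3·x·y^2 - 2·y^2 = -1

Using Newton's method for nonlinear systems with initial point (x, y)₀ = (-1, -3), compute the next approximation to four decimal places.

(-0.8317, -2.0906)

At (-1, -3): F = (-13.0000, 10.0000).
Jacobian J = [[2·y^2 + 2·y - 5, 4·x·y + 2·x + 3], [-3·y^2, -6·x·y - 4·y]].
At the point, J = [[7.0000, 13.0000], [-27.0000, -6.0000]] (det J = 309.0000).
Solving J·Δ = −F gives Δ = (0.1683, 0.9094).
Then the next iterate is (x, y)₁ = (-0.8317, -2.0906).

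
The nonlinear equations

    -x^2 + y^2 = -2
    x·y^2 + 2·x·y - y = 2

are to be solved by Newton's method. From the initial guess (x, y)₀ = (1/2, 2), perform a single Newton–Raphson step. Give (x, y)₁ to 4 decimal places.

(0.8382, 0.6471)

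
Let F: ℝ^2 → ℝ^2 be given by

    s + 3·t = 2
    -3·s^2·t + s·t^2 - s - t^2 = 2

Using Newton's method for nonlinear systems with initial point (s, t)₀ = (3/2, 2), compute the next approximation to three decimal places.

At (3/2, 2): F = (5.500, -15.000).
Jacobian J = [[1, 3], [-6·s·t + t^2 - 1, -3·s^2 + 2·s·t - 2·t]].
At the point, J = [[1.000, 3.000], [-15.000, -4.750]] (det J = 40.250).
Solving J·Δ = −F gives Δ = (-0.469, -1.677).
Then the next iterate is (s, t)₁ = (1.031, 0.323).

(1.031, 0.323)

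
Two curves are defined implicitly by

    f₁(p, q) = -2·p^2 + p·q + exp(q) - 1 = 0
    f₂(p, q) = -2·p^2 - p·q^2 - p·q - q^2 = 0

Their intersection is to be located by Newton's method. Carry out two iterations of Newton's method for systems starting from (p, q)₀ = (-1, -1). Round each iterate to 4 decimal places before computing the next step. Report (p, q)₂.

(0.2775, -0.9522)

At (-1, -1): F = (-1.632121, -3.0000).
Jacobian J = [[-4·p + q, p + exp(q)], [-4·p - q^2 - q, -2·p·q - p - 2·q]].
At the point, J = [[3.0000, -0.632121], [4.0000, 1.0000]] (det J = 5.528482).
Solving J·Δ = −F gives Δ = (0.6382, 0.4471).
Then the next iterate is (p, q)₁ = (-0.3618, -0.5529).
Round to (-0.3618, -0.5529) and repeat: F = (-0.486480, -0.656934), J = [[0.8943, 0.213479], [1.694402, 1.067522]].
Δ = (0.6393, -0.3993), so (p, q)₂ = (0.2775, -0.9522).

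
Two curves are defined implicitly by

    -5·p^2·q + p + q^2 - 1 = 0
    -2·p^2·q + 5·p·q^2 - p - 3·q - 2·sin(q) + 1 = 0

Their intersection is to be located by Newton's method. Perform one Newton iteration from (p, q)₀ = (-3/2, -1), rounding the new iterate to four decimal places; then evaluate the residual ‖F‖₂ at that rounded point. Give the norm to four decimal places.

4.1785

At (-3/2, -1): F = (9.7500, 4.182942).
Jacobian J = [[-10·p·q + 1, -5·p^2 + 2·q], [-4·p·q + 5·q^2 - 1, -2·p^2 + 10·p·q - 2·cos(q) - 3]].
At the point, J = [[-14.0000, -13.2500], [-2.0000, 6.419395]] (det J = -116.371535).
Solving J·Δ = −F gives Δ = (1.0141, -0.3357).
Then the next iterate is (p, q)₁ = (-0.4859, -1.3357).
Re-evaluating at (-0.4859, -1.3357): F = (1.874980, 3.734241), so ‖F‖₂ = 4.1785.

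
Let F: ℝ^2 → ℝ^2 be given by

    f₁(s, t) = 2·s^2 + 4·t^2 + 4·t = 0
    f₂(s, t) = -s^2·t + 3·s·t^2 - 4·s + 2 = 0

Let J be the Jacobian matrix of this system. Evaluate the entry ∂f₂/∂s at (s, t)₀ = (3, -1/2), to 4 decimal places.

∂f₂/∂s = -2·s·t + 3·t^2 - 4.
At (3, -1/2) this is -0.2500.

-0.2500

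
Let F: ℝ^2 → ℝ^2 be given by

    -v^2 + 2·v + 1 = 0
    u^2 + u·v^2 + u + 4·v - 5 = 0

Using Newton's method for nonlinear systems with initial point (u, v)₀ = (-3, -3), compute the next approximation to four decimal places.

(-3.1250, -1.2500)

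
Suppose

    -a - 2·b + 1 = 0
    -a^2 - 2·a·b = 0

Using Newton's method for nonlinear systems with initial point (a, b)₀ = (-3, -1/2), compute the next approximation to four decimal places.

At (-3, -1/2): F = (5.0000, -12.0000).
Jacobian J = [[-1, -2], [-2·a - 2·b, -2·a]].
At the point, J = [[-1.0000, -2.0000], [7.0000, 6.0000]] (det J = 8.0000).
Solving J·Δ = −F gives Δ = (-0.7500, 2.8750).
Then the next iterate is (a, b)₁ = (-3.7500, 2.3750).

(-3.7500, 2.3750)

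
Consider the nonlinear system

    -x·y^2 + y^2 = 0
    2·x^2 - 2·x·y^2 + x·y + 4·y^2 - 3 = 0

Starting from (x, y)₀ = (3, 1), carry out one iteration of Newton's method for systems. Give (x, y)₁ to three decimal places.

At (3, 1): F = (-2.000, 16.000).
Jacobian J = [[-y^2, -2·x·y + 2·y], [4·x - 2·y^2 + y, -4·x·y + x + 8·y]].
At the point, J = [[-1.000, -4.000], [11.000, -1.000]] (det J = 45.000).
Solving J·Δ = −F gives Δ = (-1.467, -0.133).
Then the next iterate is (x, y)₁ = (1.533, 0.867).

(1.533, 0.867)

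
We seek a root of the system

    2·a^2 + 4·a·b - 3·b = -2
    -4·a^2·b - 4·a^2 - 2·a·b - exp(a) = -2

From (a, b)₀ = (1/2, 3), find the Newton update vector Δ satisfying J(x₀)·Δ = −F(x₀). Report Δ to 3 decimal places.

(-0.109, -2.031)

At (1/2, 3): F = (-0.500, -6.64872).
Jacobian J = [[4·a + 4·b, 4·a - 3], [-8·a·b - 8·a - 2·b - exp(a), -4·a^2 - 2·a]].
At the point, J = [[14.000, -1.000], [-23.64872, -2.000]] (det J = -51.64872).
Solving J·Δ = −F gives Δ = (-0.109, -2.031).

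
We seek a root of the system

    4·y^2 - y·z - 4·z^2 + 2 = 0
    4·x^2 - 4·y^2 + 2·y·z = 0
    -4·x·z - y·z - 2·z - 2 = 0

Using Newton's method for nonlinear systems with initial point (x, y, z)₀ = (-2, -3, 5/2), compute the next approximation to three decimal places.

At (-2, -3, 5/2): F = (20.500, -35.000, 20.500).
Jacobian J = [[0, 8·y - z, -y - 8·z], [8·x, -8·y + 2·z, 2·y], [-4·z, -z, -4·x - y - 2]].
At the point, J = [[0.000, -26.500, -17.000], [-16.000, 29.000, -6.000], [-10.000, -2.500, 9.000]] (det J = -11016.000).
Solving J·Δ = −F gives Δ = (0.778, 1.426, -1.017).
Then the next iterate is (x, y, z)₁ = (-1.222, -1.574, 1.483).

(-1.222, -1.574, 1.483)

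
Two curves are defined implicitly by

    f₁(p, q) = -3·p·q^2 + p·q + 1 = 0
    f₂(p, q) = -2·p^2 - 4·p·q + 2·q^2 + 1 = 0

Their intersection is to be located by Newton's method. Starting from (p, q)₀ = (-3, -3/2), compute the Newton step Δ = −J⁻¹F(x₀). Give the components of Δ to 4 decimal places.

(1.5505, 0.4320)

At (-3, -3/2): F = (25.7500, -30.5000).
Jacobian J = [[-3·q^2 + q, -6·p·q + p], [-4·p - 4·q, -4·p + 4·q]].
At the point, J = [[-8.2500, -30.0000], [18.0000, 6.0000]] (det J = 490.5000).
Solving J·Δ = −F gives Δ = (1.5505, 0.4320).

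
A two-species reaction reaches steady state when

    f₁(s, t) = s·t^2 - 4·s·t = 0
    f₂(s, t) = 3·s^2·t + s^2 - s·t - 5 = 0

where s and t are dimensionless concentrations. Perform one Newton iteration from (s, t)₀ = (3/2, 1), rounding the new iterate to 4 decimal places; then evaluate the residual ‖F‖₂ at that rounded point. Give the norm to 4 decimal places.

28.3815

At (3/2, 1): F = (-4.5000, 2.5000).
Jacobian J = [[t^2 - 4·t, 2·s·t - 4·s], [6·s·t + 2·s - t, 3·s^2 - s]].
At the point, J = [[-3.0000, -3.0000], [11.0000, 5.2500]] (det J = 17.2500).
Solving J·Δ = −F gives Δ = (0.9348, -2.4348).
Then the next iterate is (s, t)₁ = (2.4348, -1.4348).
Re-evaluating at (2.4348, -1.4348): F = (18.986208, -21.095862), so ‖F‖₂ = 28.3815.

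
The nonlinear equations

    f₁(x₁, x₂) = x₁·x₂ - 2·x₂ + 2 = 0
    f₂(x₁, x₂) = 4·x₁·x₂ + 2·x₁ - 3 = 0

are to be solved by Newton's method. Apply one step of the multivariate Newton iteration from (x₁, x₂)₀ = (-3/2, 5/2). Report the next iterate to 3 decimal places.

(-0.278, 1.444)

At (-3/2, 5/2): F = (-6.750, -21.000).
Jacobian J = [[x₂, x₁ - 2], [4·x₂ + 2, 4·x₁]].
At the point, J = [[2.500, -3.500], [12.000, -6.000]] (det J = 27.000).
Solving J·Δ = −F gives Δ = (1.222, -1.056).
Then the next iterate is (x₁, x₂)₁ = (-0.278, 1.444).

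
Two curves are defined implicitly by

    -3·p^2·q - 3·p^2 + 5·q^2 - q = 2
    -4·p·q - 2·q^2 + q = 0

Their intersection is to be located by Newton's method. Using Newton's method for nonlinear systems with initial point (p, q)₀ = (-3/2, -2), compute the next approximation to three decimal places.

At (-3/2, -2): F = (26.750, -22.000).
Jacobian J = [[-6·p·q - 6·p, -3·p^2 + 10·q - 1], [-4·q, -4·p - 4·q + 1]].
At the point, J = [[-9.000, -27.750], [8.000, 15.000]] (det J = 87.000).
Solving J·Δ = −F gives Δ = (2.405, 0.184).
Then the next iterate is (p, q)₁ = (0.905, -1.816).

(0.905, -1.816)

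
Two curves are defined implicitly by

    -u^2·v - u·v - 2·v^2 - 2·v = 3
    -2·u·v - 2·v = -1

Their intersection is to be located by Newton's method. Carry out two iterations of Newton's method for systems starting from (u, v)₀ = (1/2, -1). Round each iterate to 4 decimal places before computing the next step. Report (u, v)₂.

At (1/2, -1): F = (-2.2500, 4.0000).
Jacobian J = [[-2·u·v - v, -u^2 - u - 4·v - 2], [-2·v, -2·u - 2]].
At the point, J = [[2.0000, 1.2500], [2.0000, -3.0000]] (det J = -8.5000).
Solving J·Δ = −F gives Δ = (0.2059, 1.4706).
Then the next iterate is (u, v)₁ = (0.7059, 0.4706).
Round to (0.7059, 0.4706) and repeat: F = (-4.950823, -0.605593), J = [[-1.134993, -5.086595], [-0.9412, -3.4118]].
Δ = (15.0916, -4.3408), so (u, v)₂ = (15.7975, -3.8702).

(15.7975, -3.8702)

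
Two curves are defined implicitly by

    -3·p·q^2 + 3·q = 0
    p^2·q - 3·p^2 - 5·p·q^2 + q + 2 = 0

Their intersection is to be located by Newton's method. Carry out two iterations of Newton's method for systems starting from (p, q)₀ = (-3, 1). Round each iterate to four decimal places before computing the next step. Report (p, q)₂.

(-0.6387, 0.3133)

At (-3, 1): F = (12.0000, 0.0000).
Jacobian J = [[-3·q^2, -6·p·q + 3], [2·p·q - 6·p - 5·q^2, p^2 - 10·p·q + 1]].
At the point, J = [[-3.0000, 21.0000], [7.0000, 40.0000]] (det J = -267.0000).
Solving J·Δ = −F gives Δ = (1.7978, -0.3146).
Then the next iterate is (p, q)₁ = (-1.2022, 0.6854).
Round to (-1.2022, 0.6854) and repeat: F = (3.750484, 2.163950), J = [[-1.409319, 7.943927], [3.216358, 10.685164]].
Δ = (0.5635, -0.3721), so (p, q)₂ = (-0.6387, 0.3133).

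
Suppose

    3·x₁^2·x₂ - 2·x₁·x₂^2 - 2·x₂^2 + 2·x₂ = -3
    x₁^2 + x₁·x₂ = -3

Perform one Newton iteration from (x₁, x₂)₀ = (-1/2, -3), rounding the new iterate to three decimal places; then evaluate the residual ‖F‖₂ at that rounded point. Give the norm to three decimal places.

3.208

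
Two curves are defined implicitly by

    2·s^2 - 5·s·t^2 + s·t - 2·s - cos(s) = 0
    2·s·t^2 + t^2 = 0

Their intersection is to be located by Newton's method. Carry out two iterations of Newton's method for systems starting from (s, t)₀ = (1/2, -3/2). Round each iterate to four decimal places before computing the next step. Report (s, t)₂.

(-0.0700, -0.6732)

At (1/2, -3/2): F = (-7.752583, 4.5000).
Jacobian J = [[4·s - 5·t^2 + t + sin(s) - 2, -10·s·t + s], [2·t^2, 4·s·t + 2·t]].
At the point, J = [[-12.270574, 8.0000], [4.5000, -6.0000]] (det J = 37.623447).
Solving J·Δ = −F gives Δ = (-0.2795, 0.5404).
Then the next iterate is (s, t)₁ = (0.2205, -0.9596).
Round to (0.2205, -0.9596) and repeat: F = (-2.546357, 1.326919), J = [[-6.463043, 2.336418], [1.841664, -2.765567]].
Δ = (-0.2905, 0.2864), so (s, t)₂ = (-0.0700, -0.6732).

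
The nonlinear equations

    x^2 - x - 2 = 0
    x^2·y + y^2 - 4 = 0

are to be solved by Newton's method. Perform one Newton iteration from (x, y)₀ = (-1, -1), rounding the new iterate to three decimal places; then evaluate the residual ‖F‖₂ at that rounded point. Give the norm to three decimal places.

16.000

At (-1, -1): F = (0.000, -4.000).
Jacobian J = [[2·x - 1, 0], [2·x·y, x^2 + 2·y]].
At the point, J = [[-3.000, 0.000], [2.000, -1.000]] (det J = 3.000).
Solving J·Δ = −F gives Δ = (0.000, -4.000).
Then the next iterate is (x, y)₁ = (-1.000, -5.000).
Re-evaluating at (-1.000, -5.000): F = (0.000, 16.000), so ‖F‖₂ = 16.000.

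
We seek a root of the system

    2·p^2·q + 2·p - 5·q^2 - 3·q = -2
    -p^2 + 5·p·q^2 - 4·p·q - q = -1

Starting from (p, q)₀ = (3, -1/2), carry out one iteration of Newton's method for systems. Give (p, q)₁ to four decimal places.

(3.1437, -0.4338)

At (3, -1/2): F = (-0.7500, 2.2500).
Jacobian J = [[4·p·q + 2, 2·p^2 - 10·q - 3], [-2·p + 5·q^2 - 4·q, 10·p·q - 4·p - 1]].
At the point, J = [[-4.0000, 20.0000], [-2.7500, -28.0000]] (det J = 167.0000).
Solving J·Δ = −F gives Δ = (0.1437, 0.0662).
Then the next iterate is (p, q)₁ = (3.1437, -0.4338).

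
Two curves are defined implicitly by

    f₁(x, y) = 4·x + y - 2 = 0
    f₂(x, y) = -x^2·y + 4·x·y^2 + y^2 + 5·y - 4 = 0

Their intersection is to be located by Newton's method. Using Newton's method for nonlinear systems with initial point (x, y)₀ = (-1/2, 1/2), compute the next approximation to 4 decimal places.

At (-1/2, 1/2): F = (-3.5000, -1.8750).
Jacobian J = [[4, 1], [-2·x·y + 4·y^2, -x^2 + 8·x·y + 2·y + 5]].
At the point, J = [[4.0000, 1.0000], [1.5000, 3.7500]] (det J = 13.5000).
Solving J·Δ = −F gives Δ = (0.8333, 0.1667).
Then the next iterate is (x, y)₁ = (0.3333, 0.6667).

(0.3333, 0.6667)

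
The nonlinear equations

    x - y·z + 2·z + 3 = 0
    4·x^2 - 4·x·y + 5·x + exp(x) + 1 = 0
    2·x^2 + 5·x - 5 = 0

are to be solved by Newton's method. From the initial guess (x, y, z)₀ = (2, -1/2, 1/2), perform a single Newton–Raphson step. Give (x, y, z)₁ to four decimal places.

(1.0000, 0.5000, -1.4000)

At (2, -1/2, 1/2): F = (6.2500, 38.389056, 13.0000).
Jacobian J = [[1, -z, -y + 2], [8·x - 4·y + exp(x) + 5, -4·x, 0], [4·x + 5, 0, 0]].
At the point, J = [[1.0000, -0.5000, 2.5000], [30.389056, -8.0000, 0.0000], [13.0000, 0.0000, 0.0000]] (det J = 260.0000).
Solving J·Δ = −F gives Δ = (-1.0000, 1.0000, -1.9000).
Then the next iterate is (x, y, z)₁ = (1.0000, 0.5000, -1.4000).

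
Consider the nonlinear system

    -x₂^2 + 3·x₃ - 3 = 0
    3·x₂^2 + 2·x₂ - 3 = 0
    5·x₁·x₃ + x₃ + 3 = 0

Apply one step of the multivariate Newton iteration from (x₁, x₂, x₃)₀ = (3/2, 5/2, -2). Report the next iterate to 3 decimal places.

(2.692, 1.279, 1.049)

At (3/2, 5/2, -2): F = (-15.250, 20.750, -14.000).
Jacobian J = [[0, -2·x₂, 3], [0, 6·x₂ + 2, 0], [5·x₃, 0, 5·x₁ + 1]].
At the point, J = [[0.000, -5.000, 3.000], [0.000, 17.000, 0.000], [-10.000, 0.000, 8.500]] (det J = 510.000).
Solving J·Δ = −F gives Δ = (1.192, -1.221, 3.049).
Then the next iterate is (x₁, x₂, x₃)₁ = (2.692, 1.279, 1.049).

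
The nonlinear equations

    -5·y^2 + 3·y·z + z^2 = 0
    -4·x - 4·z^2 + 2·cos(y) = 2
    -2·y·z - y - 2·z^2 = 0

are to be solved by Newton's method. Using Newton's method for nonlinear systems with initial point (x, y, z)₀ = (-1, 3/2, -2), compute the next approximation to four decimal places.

(0.4992, 0.7535, -0.8521)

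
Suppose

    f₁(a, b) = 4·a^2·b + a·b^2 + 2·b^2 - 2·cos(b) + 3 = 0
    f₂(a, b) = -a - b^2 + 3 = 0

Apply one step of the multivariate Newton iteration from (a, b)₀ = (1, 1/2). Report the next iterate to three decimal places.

At (1, 1/2): F = (3.99483, 1.750).
Jacobian J = [[8·a·b + b^2, 4·a^2 + 2·a·b + 4·b + 2·sin(b)], [-1, -2·b]].
At the point, J = [[4.250, 7.95885], [-1.000, -1.000]] (det J = 3.70885).
Solving J·Δ = −F gives Δ = (4.832, -3.082).
Then the next iterate is (a, b)₁ = (5.832, -2.582).

(5.832, -2.582)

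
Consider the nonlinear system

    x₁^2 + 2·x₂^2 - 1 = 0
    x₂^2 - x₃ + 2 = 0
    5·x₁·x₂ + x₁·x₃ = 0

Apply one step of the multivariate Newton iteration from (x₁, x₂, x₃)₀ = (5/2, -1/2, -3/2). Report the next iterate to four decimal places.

(1.1607, -0.9732, 2.7232)

At (5/2, -1/2, -3/2): F = (5.7500, 3.7500, -10.0000).
Jacobian J = [[2·x₁, 4·x₂, 0], [0, 2·x₂, -1], [5·x₂ + x₃, 5·x₁, x₁]].
At the point, J = [[5.0000, -2.0000, 0.0000], [0.0000, -1.0000, -1.0000], [-4.0000, 12.5000, 2.5000]] (det J = 42.0000).
Solving J·Δ = −F gives Δ = (-1.3393, -0.4732, 4.2232).
Then the next iterate is (x₁, x₂, x₃)₁ = (1.1607, -0.9732, 2.7232).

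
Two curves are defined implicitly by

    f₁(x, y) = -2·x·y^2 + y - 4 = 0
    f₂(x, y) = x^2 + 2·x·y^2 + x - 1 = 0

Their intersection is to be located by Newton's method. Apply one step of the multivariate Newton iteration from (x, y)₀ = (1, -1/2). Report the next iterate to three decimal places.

(1.579, 1.263)

At (1, -1/2): F = (-5.000, 1.500).
Jacobian J = [[-2·y^2, -4·x·y + 1], [2·x + 2·y^2 + 1, 4·x·y]].
At the point, J = [[-0.500, 3.000], [3.500, -2.000]] (det J = -9.500).
Solving J·Δ = −F gives Δ = (0.579, 1.763).
Then the next iterate is (x, y)₁ = (1.579, 1.263).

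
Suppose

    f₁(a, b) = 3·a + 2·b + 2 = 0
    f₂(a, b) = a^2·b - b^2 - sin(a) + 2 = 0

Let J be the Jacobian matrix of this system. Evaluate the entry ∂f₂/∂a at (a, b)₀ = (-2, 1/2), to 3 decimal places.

-1.584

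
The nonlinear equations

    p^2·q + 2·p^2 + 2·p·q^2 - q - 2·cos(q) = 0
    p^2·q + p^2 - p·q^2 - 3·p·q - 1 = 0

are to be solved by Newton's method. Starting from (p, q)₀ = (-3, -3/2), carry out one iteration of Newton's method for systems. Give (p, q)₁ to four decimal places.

(-0.9979, -1.3068)

At (-3, -3/2): F = (-7.641474, -12.2500).
Jacobian J = [[2·p·q + 4·p + 2·q^2, p^2 + 4·p·q + 2·sin(q) - 1], [2·p·q + 2·p - q^2 - 3·q, p^2 - 2·p·q - 3·p]].
At the point, J = [[1.5000, 24.005010], [5.2500, 9.0000]] (det J = -112.526303).
Solving J·Δ = −F gives Δ = (2.0021, 0.1932).
Then the next iterate is (p, q)₁ = (-0.9979, -1.3068).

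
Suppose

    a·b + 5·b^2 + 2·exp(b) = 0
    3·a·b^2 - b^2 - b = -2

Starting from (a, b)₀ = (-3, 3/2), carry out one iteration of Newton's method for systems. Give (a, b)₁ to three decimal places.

At (-3, 3/2): F = (15.71338, -22.000).
Jacobian J = [[b, a + 10·b + 2·exp(b)], [3·b^2, 6·a·b - 2·b - 1]].
At the point, J = [[1.500, 20.96338], [6.750, -31.000]] (det J = -188.00280).
Solving J·Δ = −F gives Δ = (-0.138, -0.740).
Then the next iterate is (a, b)₁ = (-3.138, 0.760).

(-3.138, 0.760)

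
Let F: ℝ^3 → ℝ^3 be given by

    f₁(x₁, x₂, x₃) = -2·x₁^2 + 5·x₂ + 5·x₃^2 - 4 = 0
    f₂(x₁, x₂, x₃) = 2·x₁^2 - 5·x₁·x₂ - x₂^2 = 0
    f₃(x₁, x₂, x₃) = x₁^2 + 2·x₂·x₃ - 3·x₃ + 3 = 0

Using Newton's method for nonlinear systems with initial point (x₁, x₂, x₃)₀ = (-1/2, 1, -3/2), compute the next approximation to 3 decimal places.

(-0.138, 2.067, -0.313)

At (-1/2, 1, -3/2): F = (11.750, 2.000, 4.750).
Jacobian J = [[-4·x₁, 5, 10·x₃], [4·x₁ - 5·x₂, -5·x₁ - 2·x₂, 0], [2·x₁, 2·x₃, 2·x₂ - 3]].
At the point, J = [[2.000, 5.000, -15.000], [-7.000, 0.500, 0.000], [-1.000, -3.000, -1.000]] (det J = -358.500).
Solving J·Δ = −F gives Δ = (0.362, 1.067, 1.187).
Then the next iterate is (x₁, x₂, x₃)₁ = (-0.138, 2.067, -0.313).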